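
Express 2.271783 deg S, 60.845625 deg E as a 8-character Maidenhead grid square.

MI07kr14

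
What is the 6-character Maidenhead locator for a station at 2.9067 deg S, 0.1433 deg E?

Shift to the Maidenhead origin (180°W, 90°S): lon 180.1433, lat 87.0933.
Field: lon ⌊180.1433/20⌋ = 9 → J; lat ⌊87.0933/10⌋ = 8 → I.
Square: lon ⌊0.1433/2⌋ = 0; lat ⌊7.0933/1⌋ = 7.
Subsquare: lon ⌊0.1433/0.0833333⌋ = 1 → b; lat ⌊0.0933/0.0416667⌋ = 2 → c.

JI07bc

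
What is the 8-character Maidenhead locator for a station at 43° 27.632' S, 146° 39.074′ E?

QE36hm89

Shift to the Maidenhead origin (180°W, 90°S): lon 326.65123, lat 46.53947.
Field: lon ⌊326.65123/20⌋ = 16 → Q; lat ⌊46.53947/10⌋ = 4 → E.
Square: lon ⌊6.65123/2⌋ = 3; lat ⌊6.53947/1⌋ = 6.
Subsquare: lon ⌊0.65123/0.0833333⌋ = 7 → h; lat ⌊0.53947/0.0416667⌋ = 12 → m.
Extended square: lon ⌊0.06790/0.00833333⌋ = 8; lat ⌊0.03947/0.00416667⌋ = 9.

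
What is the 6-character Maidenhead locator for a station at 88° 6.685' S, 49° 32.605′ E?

LA41sv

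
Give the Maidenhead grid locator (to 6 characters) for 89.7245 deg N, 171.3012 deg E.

RR59pr

Add 180° to longitude and 90° to latitude: 351.3012, 179.7245.
Field: lon ⌊351.3012/20⌋ = 17 → R; lat ⌊179.7245/10⌋ = 17 → R.
Square: lon ⌊11.3012/2⌋ = 5; lat ⌊9.7245/1⌋ = 9.
Subsquare: lon ⌊1.3012/0.0833333⌋ = 15 → p; lat ⌊0.7245/0.0416667⌋ = 17 → r.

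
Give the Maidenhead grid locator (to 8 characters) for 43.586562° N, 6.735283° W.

IN63po10

Add 180° to longitude and 90° to latitude: 173.26472, 133.58656.
Field (20°×10°, letters A–R): lon ⌊173.26472/20⌋ = 8 → I; lat ⌊133.58656/10⌋ = 13 → N.
Square (2°×1°, digits 0–9): lon ⌊13.26472/2⌋ = 6; lat ⌊3.58656/1⌋ = 3.
Subsquare (5′×2.5′, letters a–x): lon ⌊1.26472/0.0833333⌋ = 15 → p; lat ⌊0.58656/0.0416667⌋ = 14 → o.
Extended square (30″×15″, digits 0–9): lon ⌊0.01472/0.00833333⌋ = 1; lat ⌊0.00323/0.00416667⌋ = 0.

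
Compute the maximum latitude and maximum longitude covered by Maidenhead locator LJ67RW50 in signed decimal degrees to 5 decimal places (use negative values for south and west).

Field L=11, J=9: +11·20° lon, +9·10° lat → SW at lon 40°, lat 0°.
Square 6, 7: +6·2° lon, +7·1° lat → SW at lon 52°, lat 7°.
Subsquare r=17, w=22: +17·0.0833333° lon, +22·0.0416667° lat → SW at lon 53.4167°, lat 7.91667°.
Extended square 5, 0: +5·0.00833333° lon, +0·0.00416667° lat → SW at lon 53.4583°, lat 7.91667°.
Cell spans 0.00833333° lon × 0.00416667° lat. NE corner is SW corner plus one full cell.
latitude 7.92083, longitude 53.46667.

7.92083, 53.46667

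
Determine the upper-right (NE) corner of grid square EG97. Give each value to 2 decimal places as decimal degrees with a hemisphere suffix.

Field E=4, G=6: +4·20° lon, +6·10° lat → SW at lon -100°, lat -30°.
Square 9, 7: +9·2° lon, +7·1° lat → SW at lon -82°, lat -23°.
Cell spans 2° lon × 1° lat. NE corner is SW corner plus one full cell.
latitude 22.00° S, longitude 80.00° W.

22.00° S, 80.00° W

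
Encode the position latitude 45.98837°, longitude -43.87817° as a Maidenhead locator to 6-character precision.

Offset from 180°W / 90°S: lon 136.1218°, lat 135.9884°.
Field: 136.1218/20 → 6 → G, 135.9884/10 → 13 → N; chars GN.
Square: 16.1218/2 → 8, 5.9884/1 → 5; chars 85.
Subsquare: 0.1218/0.0833333 → 1 → b, 0.9884/0.0416667 → 23 → x; chars bx.

GN85bx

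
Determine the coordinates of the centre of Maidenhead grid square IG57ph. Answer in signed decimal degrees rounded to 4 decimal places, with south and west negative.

-22.6875, -8.7083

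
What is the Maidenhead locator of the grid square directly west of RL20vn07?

Longitude extended square 0; −1 → -1, wraps to 9, carry into subsquare.
Longitude subsquare v = 21; −1 → 20 = u.
The latitude characters are unchanged.

RL20un97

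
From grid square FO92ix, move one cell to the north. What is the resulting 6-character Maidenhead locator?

Latitude subsquare x = 23; +1 → 24, wraps to 0 = a, carry into square.
Latitude square 2; +1 → 3.
The longitude characters are unchanged.

FO93ia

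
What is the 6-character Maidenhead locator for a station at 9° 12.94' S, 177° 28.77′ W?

Shift to the Maidenhead origin (180°W, 90°S): lon 2.5205, lat 80.7843.
Field (20°×10°, letters A–R): lon ⌊2.5205/20⌋ = 0 → A; lat ⌊80.7843/10⌋ = 8 → I.
Square (2°×1°, digits 0–9): lon ⌊2.5205/2⌋ = 1; lat ⌊0.7843/1⌋ = 0.
Subsquare (5′×2.5′, letters a–x): lon ⌊0.5205/0.0833333⌋ = 6 → g; lat ⌊0.7843/0.0416667⌋ = 18 → s.

AI10gs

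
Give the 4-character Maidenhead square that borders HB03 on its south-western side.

Longitude square 0; −1 → -1, wraps to 9, carry into field.
Longitude field H = 7; −1 → 6 = G.
Latitude square 3; −1 → 2.

GB92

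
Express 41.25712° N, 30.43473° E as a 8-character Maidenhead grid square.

Offset from 180°W / 90°S: lon 210.43473°, lat 131.25712°.
Field: 210.43473/20 → 10 → K, 131.25712/10 → 13 → N; chars KN.
Square: 10.43473/2 → 5, 1.25712/1 → 1; chars 51.
Subsquare: 0.43473/0.0833333 → 5 → f, 0.25712/0.0416667 → 6 → g; chars fg.
Extended square: 0.01806/0.00833333 → 2, 0.00712/0.00416667 → 1; chars 21.

KN51fg21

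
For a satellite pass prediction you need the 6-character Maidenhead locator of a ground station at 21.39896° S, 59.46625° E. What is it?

LG98ro

Add 180° to longitude and 90° to latitude: 239.4663, 68.6010.
Field: lon ⌊239.4663/20⌋ = 11 → L; lat ⌊68.6010/10⌋ = 6 → G.
Square: lon ⌊19.4663/2⌋ = 9; lat ⌊8.6010/1⌋ = 8.
Subsquare: lon ⌊1.4663/0.0833333⌋ = 17 → r; lat ⌊0.6010/0.0416667⌋ = 14 → o.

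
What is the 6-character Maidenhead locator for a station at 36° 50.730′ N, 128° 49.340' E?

PM46ju

Offset from 180°W / 90°S: lon 308.8223°, lat 126.8455°.
Field: 308.8223/20 → 15 → P, 126.8455/10 → 12 → M; chars PM.
Square: 8.8223/2 → 4, 6.8455/1 → 6; chars 46.
Subsquare: 0.8223/0.0833333 → 9 → j, 0.8455/0.0416667 → 20 → u; chars ju.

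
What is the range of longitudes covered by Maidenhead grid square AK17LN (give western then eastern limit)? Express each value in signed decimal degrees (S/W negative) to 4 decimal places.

-177.0833, -177.0000

Field A=0, K=10: +0·20° lon, +10·10° lat → SW at lon -180°, lat 10°.
Square 1, 7: +1·2° lon, +7·1° lat → SW at lon -178°, lat 17°.
Subsquare l=11, n=13: +11·0.0833333° lon, +13·0.0416667° lat → SW at lon -177.083°, lat 17.5417°.
Cell spans 0.0833333° lon × 0.0416667° lat.
west -177.0833, east -177.0000.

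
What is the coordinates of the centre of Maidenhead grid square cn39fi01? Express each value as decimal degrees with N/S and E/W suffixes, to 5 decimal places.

49.33958° N, 133.57917° W

Field C=2, N=13: +2·20° lon, +13·10° lat → SW at lon -140°, lat 40°.
Square 3, 9: +3·2° lon, +9·1° lat → SW at lon -134°, lat 49°.
Subsquare f=5, i=8: +5·0.0833333° lon, +8·0.0416667° lat → SW at lon -133.583°, lat 49.3333°.
Extended square 0, 1: +0·0.00833333° lon, +1·0.00416667° lat → SW at lon -133.583°, lat 49.3375°.
Cell spans 0.00833333° lon × 0.00416667° lat. Centre is SW corner plus half of each.
latitude 49.33958° N, longitude 133.57917° W.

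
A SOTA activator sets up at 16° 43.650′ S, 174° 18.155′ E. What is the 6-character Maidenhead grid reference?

RH73dg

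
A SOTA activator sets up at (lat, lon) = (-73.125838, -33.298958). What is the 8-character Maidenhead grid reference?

HB36iu49

Offset from 180°W / 90°S: lon 146.70104°, lat 16.87416°.
Field: lon ⌊146.70104/20⌋ = 7 → H; lat ⌊16.87416/10⌋ = 1 → B.
Square: lon ⌊6.70104/2⌋ = 3; lat ⌊6.87416/1⌋ = 6.
Subsquare: lon ⌊0.70104/0.0833333⌋ = 8 → i; lat ⌊0.87416/0.0416667⌋ = 20 → u.
Extended square: lon ⌊0.03438/0.00833333⌋ = 4; lat ⌊0.04083/0.00416667⌋ = 9.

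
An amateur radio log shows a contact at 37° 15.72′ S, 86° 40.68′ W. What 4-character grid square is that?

EF62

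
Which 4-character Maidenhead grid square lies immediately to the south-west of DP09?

CP98

Longitude square 0; −1 → -1, wraps to 9, carry into field.
Longitude field D = 3; −1 → 2 = C.
Latitude square 9; −1 → 8.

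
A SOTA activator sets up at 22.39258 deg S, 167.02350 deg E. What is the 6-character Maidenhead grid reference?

RG37mo

Offset from 180°W / 90°S: lon 347.0235°, lat 67.6074°.
Field (20°×10°, letters A–R): 347.0235/20 → 17 → R, 67.6074/10 → 6 → G; chars RG.
Square (2°×1°, digits 0–9): 7.0235/2 → 3, 7.6074/1 → 7; chars 37.
Subsquare (5′×2.5′, letters a–x): 1.0235/0.0833333 → 12 → m, 0.6074/0.0416667 → 14 → o; chars mo.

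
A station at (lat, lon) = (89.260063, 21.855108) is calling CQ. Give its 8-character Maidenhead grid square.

KR09wg22

Shift to the Maidenhead origin (180°W, 90°S): lon 201.85511, lat 179.26006.
Field: 201.85511/20 → 10 → K, 179.26006/10 → 17 → R; chars KR.
Square: 1.85511/2 → 0, 9.26006/1 → 9; chars 09.
Subsquare: 1.85511/0.0833333 → 22 → w, 0.26006/0.0416667 → 6 → g; chars wg.
Extended square: 0.02177/0.00833333 → 2, 0.01006/0.00416667 → 2; chars 22.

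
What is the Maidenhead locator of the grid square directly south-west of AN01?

Longitude square 0; −1 → -1, wraps to 9, carry into field.
Longitude field A = 0; −1 → -1, wraps to 17 = R, wrapping around the antimeridian.
Latitude square 1; −1 → 0.

RN90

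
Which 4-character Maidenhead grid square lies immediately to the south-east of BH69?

Longitude square 6; +1 → 7.
Latitude square 9; −1 → 8.

BH78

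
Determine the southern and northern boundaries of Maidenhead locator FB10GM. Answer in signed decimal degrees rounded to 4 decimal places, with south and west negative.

Field F=5, B=1: +5·20° lon, +1·10° lat → SW at lon -80°, lat -80°.
Square 1, 0: +1·2° lon, +0·1° lat → SW at lon -78°, lat -80°.
Subsquare g=6, m=12: +6·0.0833333° lon, +12·0.0416667° lat → SW at lon -77.5°, lat -79.5°.
Cell spans 0.0833333° lon × 0.0416667° lat.
south -79.5000, north -79.4583.

-79.5000, -79.4583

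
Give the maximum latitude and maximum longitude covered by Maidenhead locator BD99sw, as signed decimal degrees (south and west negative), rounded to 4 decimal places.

-50.0417, -140.4167

Field B=1, D=3: +1·20° lon, +3·10° lat → SW at lon -160°, lat -60°.
Square 9, 9: +9·2° lon, +9·1° lat → SW at lon -142°, lat -51°.
Subsquare s=18, w=22: +18·0.0833333° lon, +22·0.0416667° lat → SW at lon -140.5°, lat -50.0833°.
Cell spans 0.0833333° lon × 0.0416667° lat. NE corner is SW corner plus one full cell.
latitude -50.0417, longitude -140.4167.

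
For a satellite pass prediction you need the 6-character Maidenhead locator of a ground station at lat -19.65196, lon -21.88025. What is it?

HH90bi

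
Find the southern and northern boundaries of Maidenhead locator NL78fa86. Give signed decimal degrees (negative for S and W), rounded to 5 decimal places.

Field N=13, L=11: +13·20° lon, +11·10° lat → SW at lon 80°, lat 20°.
Square 7, 8: +7·2° lon, +8·1° lat → SW at lon 94°, lat 28°.
Subsquare f=5, a=0: +5·0.0833333° lon, +0·0.0416667° lat → SW at lon 94.4167°, lat 28°.
Extended square 8, 6: +8·0.00833333° lon, +6·0.00416667° lat → SW at lon 94.4833°, lat 28.025°.
Cell spans 0.00833333° lon × 0.00416667° lat.
south 28.02500, north 28.02917.

28.02500, 28.02917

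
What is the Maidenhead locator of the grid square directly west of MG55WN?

MG55vn

Longitude subsquare w = 22; −1 → 21 = v.
The latitude characters are unchanged.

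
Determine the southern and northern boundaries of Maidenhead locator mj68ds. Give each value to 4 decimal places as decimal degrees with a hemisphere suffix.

Field M=12, J=9: +12·20° lon, +9·10° lat → SW at lon 60°, lat 0°.
Square 6, 8: +6·2° lon, +8·1° lat → SW at lon 72°, lat 8°.
Subsquare d=3, s=18: +3·0.0833333° lon, +18·0.0416667° lat → SW at lon 72.25°, lat 8.75°.
Cell spans 0.0833333° lon × 0.0416667° lat.
south 8.7500° N, north 8.7917° N.

8.7500° N, 8.7917° N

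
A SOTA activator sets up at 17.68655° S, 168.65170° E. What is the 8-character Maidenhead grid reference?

RH42hh85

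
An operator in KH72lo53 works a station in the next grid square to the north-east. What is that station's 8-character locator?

KH72lo64

Longitude extended square 5; +1 → 6.
Latitude extended square 3; +1 → 4.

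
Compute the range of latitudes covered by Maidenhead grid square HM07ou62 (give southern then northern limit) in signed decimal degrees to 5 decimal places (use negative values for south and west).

37.84167, 37.84583

Field H=7, M=12: +7·20° lon, +12·10° lat → SW at lon -40°, lat 30°.
Square 0, 7: +0·2° lon, +7·1° lat → SW at lon -40°, lat 37°.
Subsquare o=14, u=20: +14·0.0833333° lon, +20·0.0416667° lat → SW at lon -38.8333°, lat 37.8333°.
Extended square 6, 2: +6·0.00833333° lon, +2·0.00416667° lat → SW at lon -38.7833°, lat 37.8417°.
Cell spans 0.00833333° lon × 0.00416667° lat.
south 37.84167, north 37.84583.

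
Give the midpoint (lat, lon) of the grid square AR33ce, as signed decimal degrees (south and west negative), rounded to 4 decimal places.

Field A=0, R=17: +0·20° lon, +17·10° lat → SW at lon -180°, lat 80°.
Square 3, 3: +3·2° lon, +3·1° lat → SW at lon -174°, lat 83°.
Subsquare c=2, e=4: +2·0.0833333° lon, +4·0.0416667° lat → SW at lon -173.833°, lat 83.1667°.
Cell spans 0.0833333° lon × 0.0416667° lat. Centre is SW corner plus half of each.
latitude 83.1875, longitude -173.7917.

83.1875, -173.7917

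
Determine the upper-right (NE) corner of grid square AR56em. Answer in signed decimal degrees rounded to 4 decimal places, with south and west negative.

86.5417, -169.5833

Field A=0, R=17: +0·20° lon, +17·10° lat → SW at lon -180°, lat 80°.
Square 5, 6: +5·2° lon, +6·1° lat → SW at lon -170°, lat 86°.
Subsquare e=4, m=12: +4·0.0833333° lon, +12·0.0416667° lat → SW at lon -169.667°, lat 86.5°.
Cell spans 0.0833333° lon × 0.0416667° lat. NE corner is SW corner plus one full cell.
latitude 86.5417, longitude -169.5833.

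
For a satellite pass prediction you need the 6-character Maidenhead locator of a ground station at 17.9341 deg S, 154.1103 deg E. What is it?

QH72bb

Add 180° to longitude and 90° to latitude: 334.1103, 72.0659.
Field: lon ⌊334.1103/20⌋ = 16 → Q; lat ⌊72.0659/10⌋ = 7 → H.
Square: lon ⌊14.1103/2⌋ = 7; lat ⌊2.0659/1⌋ = 2.
Subsquare: lon ⌊0.1103/0.0833333⌋ = 1 → b; lat ⌊0.0659/0.0416667⌋ = 1 → b.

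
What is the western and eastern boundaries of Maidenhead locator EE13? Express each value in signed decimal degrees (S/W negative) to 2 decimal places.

-98.00, -96.00

Field E=4, E=4: +4·20° lon, +4·10° lat → SW at lon -100°, lat -50°.
Square 1, 3: +1·2° lon, +3·1° lat → SW at lon -98°, lat -47°.
Cell spans 2° lon × 1° lat.
west -98.00, east -96.00.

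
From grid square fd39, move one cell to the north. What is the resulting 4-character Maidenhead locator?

Latitude square 9; +1 → 10, wraps to 0, carry into field.
Latitude field D = 3; +1 → 4 = E.
The longitude characters are unchanged.

FE30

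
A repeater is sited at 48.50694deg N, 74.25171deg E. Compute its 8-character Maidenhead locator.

Shift to the Maidenhead origin (180°W, 90°S): lon 254.25171, lat 138.50694.
Field: lon ⌊254.25171/20⌋ = 12 → M; lat ⌊138.50694/10⌋ = 13 → N.
Square: lon ⌊14.25171/2⌋ = 7; lat ⌊8.50694/1⌋ = 8.
Subsquare: lon ⌊0.25171/0.0833333⌋ = 3 → d; lat ⌊0.50694/0.0416667⌋ = 12 → m.
Extended square: lon ⌊0.00171/0.00833333⌋ = 0; lat ⌊0.00694/0.00416667⌋ = 1.

MN78dm01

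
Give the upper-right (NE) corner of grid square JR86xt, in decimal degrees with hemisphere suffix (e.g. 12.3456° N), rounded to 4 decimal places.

86.8333° N, 18.0000° E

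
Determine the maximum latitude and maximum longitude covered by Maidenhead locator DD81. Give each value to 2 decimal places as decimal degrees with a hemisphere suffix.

Field D=3, D=3: +3·20° lon, +3·10° lat → SW at lon -120°, lat -60°.
Square 8, 1: +8·2° lon, +1·1° lat → SW at lon -104°, lat -59°.
Cell spans 2° lon × 1° lat. NE corner is SW corner plus one full cell.
latitude 58.00° S, longitude 102.00° W.

58.00° S, 102.00° W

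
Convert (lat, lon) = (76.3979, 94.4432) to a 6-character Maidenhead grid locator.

NQ76fj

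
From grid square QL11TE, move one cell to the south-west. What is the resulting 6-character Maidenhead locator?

Longitude subsquare t = 19; −1 → 18 = s.
Latitude subsquare e = 4; −1 → 3 = d.

QL11sd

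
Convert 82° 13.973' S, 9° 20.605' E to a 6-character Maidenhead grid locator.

Offset from 180°W / 90°S: lon 189.3434°, lat 7.7671°.
Field: lon ⌊189.3434/20⌋ = 9 → J; lat ⌊7.7671/10⌋ = 0 → A.
Square: lon ⌊9.3434/2⌋ = 4; lat ⌊7.7671/1⌋ = 7.
Subsquare: lon ⌊1.3434/0.0833333⌋ = 16 → q; lat ⌊0.7671/0.0416667⌋ = 18 → s.

JA47qs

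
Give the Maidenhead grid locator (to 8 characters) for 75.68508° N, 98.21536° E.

NQ95cq54

Offset from 180°W / 90°S: lon 278.21536°, lat 165.68508°.
Field: 278.21536/20 → 13 → N, 165.68508/10 → 16 → Q; chars NQ.
Square: 18.21536/2 → 9, 5.68508/1 → 5; chars 95.
Subsquare: 0.21536/0.0833333 → 2 → c, 0.68508/0.0416667 → 16 → q; chars cq.
Extended square: 0.04869/0.00833333 → 5, 0.01841/0.00416667 → 4; chars 54.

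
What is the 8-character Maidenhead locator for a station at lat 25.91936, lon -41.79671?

GL95cw40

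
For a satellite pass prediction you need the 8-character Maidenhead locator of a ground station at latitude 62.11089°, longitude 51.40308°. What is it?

LP52qc86

Shift to the Maidenhead origin (180°W, 90°S): lon 231.40308, lat 152.11089.
Field (20°×10°, letters A–R): 231.40308/20 → 11 → L, 152.11089/10 → 15 → P; chars LP.
Square (2°×1°, digits 0–9): 11.40308/2 → 5, 2.11089/1 → 2; chars 52.
Subsquare (5′×2.5′, letters a–x): 1.40308/0.0833333 → 16 → q, 0.11089/0.0416667 → 2 → c; chars qc.
Extended square (30″×15″, digits 0–9): 0.06975/0.00833333 → 8, 0.02756/0.00416667 → 6; chars 86.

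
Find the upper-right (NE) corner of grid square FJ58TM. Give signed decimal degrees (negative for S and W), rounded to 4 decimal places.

Field F=5, J=9: +5·20° lon, +9·10° lat → SW at lon -80°, lat 0°.
Square 5, 8: +5·2° lon, +8·1° lat → SW at lon -70°, lat 8°.
Subsquare t=19, m=12: +19·0.0833333° lon, +12·0.0416667° lat → SW at lon -68.4167°, lat 8.5°.
Cell spans 0.0833333° lon × 0.0416667° lat. NE corner is SW corner plus one full cell.
latitude 8.5417, longitude -68.3333.

8.5417, -68.3333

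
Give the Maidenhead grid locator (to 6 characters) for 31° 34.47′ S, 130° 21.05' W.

Add 180° to longitude and 90° to latitude: 49.6492, 58.4255.
Field: lon ⌊49.6492/20⌋ = 2 → C; lat ⌊58.4255/10⌋ = 5 → F.
Square: lon ⌊9.6492/2⌋ = 4; lat ⌊8.4255/1⌋ = 8.
Subsquare: lon ⌊1.6492/0.0833333⌋ = 19 → t; lat ⌊0.4255/0.0416667⌋ = 10 → k.

CF48tk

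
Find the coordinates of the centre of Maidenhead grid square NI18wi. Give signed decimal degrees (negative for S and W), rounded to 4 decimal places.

Field N=13, I=8: +13·20° lon, +8·10° lat → SW at lon 80°, lat -10°.
Square 1, 8: +1·2° lon, +8·1° lat → SW at lon 82°, lat -2°.
Subsquare w=22, i=8: +22·0.0833333° lon, +8·0.0416667° lat → SW at lon 83.8333°, lat -1.66667°.
Cell spans 0.0833333° lon × 0.0416667° lat. Centre is SW corner plus half of each.
latitude -1.6458, longitude 83.8750.

-1.6458, 83.8750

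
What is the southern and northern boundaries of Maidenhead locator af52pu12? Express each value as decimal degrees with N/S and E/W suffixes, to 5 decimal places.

37.15833° S, 37.15417° S

Field A=0, F=5: +0·20° lon, +5·10° lat → SW at lon -180°, lat -40°.
Square 5, 2: +5·2° lon, +2·1° lat → SW at lon -170°, lat -38°.
Subsquare p=15, u=20: +15·0.0833333° lon, +20·0.0416667° lat → SW at lon -168.75°, lat -37.1667°.
Extended square 1, 2: +1·0.00833333° lon, +2·0.00416667° lat → SW at lon -168.742°, lat -37.1583°.
Cell spans 0.00833333° lon × 0.00416667° lat.
south 37.15833° S, north 37.15417° S.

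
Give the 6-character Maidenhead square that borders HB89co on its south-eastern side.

Longitude subsquare c = 2; +1 → 3 = d.
Latitude subsquare o = 14; −1 → 13 = n.

HB89dn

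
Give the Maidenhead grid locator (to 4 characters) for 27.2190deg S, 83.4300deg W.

EG82

Offset from 180°W / 90°S: lon 96.57°, lat 62.78°.
Field: lon ⌊96.57/20⌋ = 4 → E; lat ⌊62.78/10⌋ = 6 → G.
Square: lon ⌊16.57/2⌋ = 8; lat ⌊2.78/1⌋ = 2.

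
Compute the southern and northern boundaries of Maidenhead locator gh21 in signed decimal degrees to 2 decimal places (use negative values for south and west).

Field G=6, H=7: +6·20° lon, +7·10° lat → SW at lon -60°, lat -20°.
Square 2, 1: +2·2° lon, +1·1° lat → SW at lon -56°, lat -19°.
Cell spans 2° lon × 1° lat.
south -19.00, north -18.00.

-19.00, -18.00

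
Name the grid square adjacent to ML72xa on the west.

ML72wa

Longitude subsquare x = 23; −1 → 22 = w.
The latitude characters are unchanged.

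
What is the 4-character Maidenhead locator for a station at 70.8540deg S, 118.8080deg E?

OB99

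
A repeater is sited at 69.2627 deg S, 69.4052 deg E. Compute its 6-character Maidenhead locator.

Add 180° to longitude and 90° to latitude: 249.4052, 20.7373.
Field (20°×10°, letters A–R): lon ⌊249.4052/20⌋ = 12 → M; lat ⌊20.7373/10⌋ = 2 → C.
Square (2°×1°, digits 0–9): lon ⌊9.4052/2⌋ = 4; lat ⌊0.7373/1⌋ = 0.
Subsquare (5′×2.5′, letters a–x): lon ⌊1.4052/0.0833333⌋ = 16 → q; lat ⌊0.7373/0.0416667⌋ = 17 → r.

MC40qr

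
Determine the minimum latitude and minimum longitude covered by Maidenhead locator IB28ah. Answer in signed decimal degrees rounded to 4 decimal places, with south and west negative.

-71.7083, -16.0000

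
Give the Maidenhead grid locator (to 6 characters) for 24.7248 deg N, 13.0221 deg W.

Shift to the Maidenhead origin (180°W, 90°S): lon 166.9779, lat 114.7248.
Field: lon ⌊166.9779/20⌋ = 8 → I; lat ⌊114.7248/10⌋ = 11 → L.
Square: lon ⌊6.9779/2⌋ = 3; lat ⌊4.7248/1⌋ = 4.
Subsquare: lon ⌊0.9779/0.0833333⌋ = 11 → l; lat ⌊0.7248/0.0416667⌋ = 17 → r.

IL34lr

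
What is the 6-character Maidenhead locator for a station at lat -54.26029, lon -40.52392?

GD95rr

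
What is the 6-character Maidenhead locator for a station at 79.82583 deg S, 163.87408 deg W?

Shift to the Maidenhead origin (180°W, 90°S): lon 16.1259, lat 10.1742.
Field: 16.1259/20 → 0 → A, 10.1742/10 → 1 → B; chars AB.
Square: 16.1259/2 → 8, 0.1742/1 → 0; chars 80.
Subsquare: 0.1259/0.0833333 → 1 → b, 0.1742/0.0416667 → 4 → e; chars be.

AB80be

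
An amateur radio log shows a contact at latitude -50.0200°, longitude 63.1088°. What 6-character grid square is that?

MD19nx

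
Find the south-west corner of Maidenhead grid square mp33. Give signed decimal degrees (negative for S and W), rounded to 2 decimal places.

63.00, 66.00

Field M=12, P=15: +12·20° lon, +15·10° lat → SW at lon 60°, lat 60°.
Square 3, 3: +3·2° lon, +3·1° lat → SW at lon 66°, lat 63°.
latitude 63.00, longitude 66.00.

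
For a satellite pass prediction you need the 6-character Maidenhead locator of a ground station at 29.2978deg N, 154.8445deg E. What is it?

QL79kh

Offset from 180°W / 90°S: lon 334.8445°, lat 119.2978°.
Field: 334.8445/20 → 16 → Q, 119.2978/10 → 11 → L; chars QL.
Square: 14.8445/2 → 7, 9.2978/1 → 9; chars 79.
Subsquare: 0.8445/0.0833333 → 10 → k, 0.2978/0.0416667 → 7 → h; chars kh.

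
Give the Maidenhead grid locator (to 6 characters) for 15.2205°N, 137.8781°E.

PK85wf

Add 180° to longitude and 90° to latitude: 317.8781, 105.2205.
Field (20°×10°, letters A–R): lon ⌊317.8781/20⌋ = 15 → P; lat ⌊105.2205/10⌋ = 10 → K.
Square (2°×1°, digits 0–9): lon ⌊17.8781/2⌋ = 8; lat ⌊5.2205/1⌋ = 5.
Subsquare (5′×2.5′, letters a–x): lon ⌊1.8781/0.0833333⌋ = 22 → w; lat ⌊0.2205/0.0416667⌋ = 5 → f.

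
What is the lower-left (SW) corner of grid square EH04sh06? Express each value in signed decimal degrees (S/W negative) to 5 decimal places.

-15.68333, -98.50000

Field E=4, H=7: +4·20° lon, +7·10° lat → SW at lon -100°, lat -20°.
Square 0, 4: +0·2° lon, +4·1° lat → SW at lon -100°, lat -16°.
Subsquare s=18, h=7: +18·0.0833333° lon, +7·0.0416667° lat → SW at lon -98.5°, lat -15.7083°.
Extended square 0, 6: +0·0.00833333° lon, +6·0.00416667° lat → SW at lon -98.5°, lat -15.6833°.
latitude -15.68333, longitude -98.50000.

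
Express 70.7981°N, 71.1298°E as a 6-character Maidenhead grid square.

MQ50nt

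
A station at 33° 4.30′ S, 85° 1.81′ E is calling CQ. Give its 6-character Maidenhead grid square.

Shift to the Maidenhead origin (180°W, 90°S): lon 265.0302, lat 56.9283.
Field: lon ⌊265.0302/20⌋ = 13 → N; lat ⌊56.9283/10⌋ = 5 → F.
Square: lon ⌊5.0302/2⌋ = 2; lat ⌊6.9283/1⌋ = 6.
Subsquare: lon ⌊1.0302/0.0833333⌋ = 12 → m; lat ⌊0.9283/0.0416667⌋ = 22 → w.

NF26mw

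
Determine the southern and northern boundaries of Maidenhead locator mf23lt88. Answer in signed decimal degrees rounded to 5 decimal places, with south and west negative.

-36.17500, -36.17083

Field M=12, F=5: +12·20° lon, +5·10° lat → SW at lon 60°, lat -40°.
Square 2, 3: +2·2° lon, +3·1° lat → SW at lon 64°, lat -37°.
Subsquare l=11, t=19: +11·0.0833333° lon, +19·0.0416667° lat → SW at lon 64.9167°, lat -36.2083°.
Extended square 8, 8: +8·0.00833333° lon, +8·0.00416667° lat → SW at lon 64.9833°, lat -36.175°.
Cell spans 0.00833333° lon × 0.00416667° lat.
south -36.17500, north -36.17083.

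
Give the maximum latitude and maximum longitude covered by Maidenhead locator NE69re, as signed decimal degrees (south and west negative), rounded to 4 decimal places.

-40.7917, 93.5000

Field N=13, E=4: +13·20° lon, +4·10° lat → SW at lon 80°, lat -50°.
Square 6, 9: +6·2° lon, +9·1° lat → SW at lon 92°, lat -41°.
Subsquare r=17, e=4: +17·0.0833333° lon, +4·0.0416667° lat → SW at lon 93.4167°, lat -40.8333°.
Cell spans 0.0833333° lon × 0.0416667° lat. NE corner is SW corner plus one full cell.
latitude -40.7917, longitude 93.5000.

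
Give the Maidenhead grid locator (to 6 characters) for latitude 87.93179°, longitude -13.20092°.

IR37jw

Shift to the Maidenhead origin (180°W, 90°S): lon 166.7991, lat 177.9318.
Field (20°×10°, letters A–R): 166.7991/20 → 8 → I, 177.9318/10 → 17 → R; chars IR.
Square (2°×1°, digits 0–9): 6.7991/2 → 3, 7.9318/1 → 7; chars 37.
Subsquare (5′×2.5′, letters a–x): 0.7991/0.0833333 → 9 → j, 0.9318/0.0416667 → 22 → w; chars jw.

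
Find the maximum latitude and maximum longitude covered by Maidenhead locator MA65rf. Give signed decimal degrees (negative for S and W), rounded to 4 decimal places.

-84.7500, 73.5000

Field M=12, A=0: +12·20° lon, +0·10° lat → SW at lon 60°, lat -90°.
Square 6, 5: +6·2° lon, +5·1° lat → SW at lon 72°, lat -85°.
Subsquare r=17, f=5: +17·0.0833333° lon, +5·0.0416667° lat → SW at lon 73.4167°, lat -84.7917°.
Cell spans 0.0833333° lon × 0.0416667° lat. NE corner is SW corner plus one full cell.
latitude -84.7500, longitude 73.5000.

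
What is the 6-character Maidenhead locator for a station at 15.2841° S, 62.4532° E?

Shift to the Maidenhead origin (180°W, 90°S): lon 242.4532, lat 74.7159.
Field: lon ⌊242.4532/20⌋ = 12 → M; lat ⌊74.7159/10⌋ = 7 → H.
Square: lon ⌊2.4532/2⌋ = 1; lat ⌊4.7159/1⌋ = 4.
Subsquare: lon ⌊0.4532/0.0833333⌋ = 5 → f; lat ⌊0.7159/0.0416667⌋ = 17 → r.

MH14fr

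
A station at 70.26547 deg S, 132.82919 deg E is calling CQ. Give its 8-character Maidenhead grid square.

PB69jr96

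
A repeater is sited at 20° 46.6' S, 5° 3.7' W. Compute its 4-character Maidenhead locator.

IG79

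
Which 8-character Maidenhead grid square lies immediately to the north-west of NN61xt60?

NN61xt51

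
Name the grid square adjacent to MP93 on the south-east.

NP02

Longitude square 9; +1 → 10, wraps to 0, carry into field.
Longitude field M = 12; +1 → 13 = N.
Latitude square 3; −1 → 2.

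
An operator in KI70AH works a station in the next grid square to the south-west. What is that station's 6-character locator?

KI60xg

Longitude subsquare a = 0; −1 → -1, wraps to 23 = x, carry into square.
Longitude square 7; −1 → 6.
Latitude subsquare h = 7; −1 → 6 = g.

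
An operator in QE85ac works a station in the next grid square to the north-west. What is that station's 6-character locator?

Longitude subsquare a = 0; −1 → -1, wraps to 23 = x, carry into square.
Longitude square 8; −1 → 7.
Latitude subsquare c = 2; +1 → 3 = d.

QE75xd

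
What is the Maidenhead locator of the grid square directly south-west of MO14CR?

MO14bq

Longitude subsquare c = 2; −1 → 1 = b.
Latitude subsquare r = 17; −1 → 16 = q.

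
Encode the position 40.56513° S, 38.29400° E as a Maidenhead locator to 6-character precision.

Add 180° to longitude and 90° to latitude: 218.2940, 49.4349.
Field: 218.2940/20 → 10 → K, 49.4349/10 → 4 → E; chars KE.
Square: 18.2940/2 → 9, 9.4349/1 → 9; chars 99.
Subsquare: 0.2940/0.0833333 → 3 → d, 0.4349/0.0416667 → 10 → k; chars dk.

KE99dk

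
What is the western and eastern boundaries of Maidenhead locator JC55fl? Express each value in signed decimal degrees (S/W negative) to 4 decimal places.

Field J=9, C=2: +9·20° lon, +2·10° lat → SW at lon 0°, lat -70°.
Square 5, 5: +5·2° lon, +5·1° lat → SW at lon 10°, lat -65°.
Subsquare f=5, l=11: +5·0.0833333° lon, +11·0.0416667° lat → SW at lon 10.4167°, lat -64.5417°.
Cell spans 0.0833333° lon × 0.0416667° lat.
west 10.4167, east 10.5000.

10.4167, 10.5000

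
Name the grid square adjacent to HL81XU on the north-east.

HL91av

Longitude subsquare x = 23; +1 → 24, wraps to 0 = a, carry into square.
Longitude square 8; +1 → 9.
Latitude subsquare u = 20; +1 → 21 = v.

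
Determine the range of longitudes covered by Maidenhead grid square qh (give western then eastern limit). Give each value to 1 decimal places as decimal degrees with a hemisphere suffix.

140.0° E, 160.0° E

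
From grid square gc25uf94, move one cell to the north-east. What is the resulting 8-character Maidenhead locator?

GC25vf05

Longitude extended square 9; +1 → 10, wraps to 0, carry into subsquare.
Longitude subsquare u = 20; +1 → 21 = v.
Latitude extended square 4; +1 → 5.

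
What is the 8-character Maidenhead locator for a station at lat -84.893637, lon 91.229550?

NA55oc75

Shift to the Maidenhead origin (180°W, 90°S): lon 271.22955, lat 5.10636.
Field: lon ⌊271.22955/20⌋ = 13 → N; lat ⌊5.10636/10⌋ = 0 → A.
Square: lon ⌊11.22955/2⌋ = 5; lat ⌊5.10636/1⌋ = 5.
Subsquare: lon ⌊1.22955/0.0833333⌋ = 14 → o; lat ⌊0.10636/0.0416667⌋ = 2 → c.
Extended square: lon ⌊0.06288/0.00833333⌋ = 7; lat ⌊0.02303/0.00416667⌋ = 5.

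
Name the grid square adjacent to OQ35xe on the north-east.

OQ45af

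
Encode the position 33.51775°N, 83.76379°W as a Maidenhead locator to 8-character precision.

EM83cm84

Shift to the Maidenhead origin (180°W, 90°S): lon 96.23621, lat 123.51775.
Field (20°×10°, letters A–R): lon ⌊96.23621/20⌋ = 4 → E; lat ⌊123.51775/10⌋ = 12 → M.
Square (2°×1°, digits 0–9): lon ⌊16.23621/2⌋ = 8; lat ⌊3.51775/1⌋ = 3.
Subsquare (5′×2.5′, letters a–x): lon ⌊0.23621/0.0833333⌋ = 2 → c; lat ⌊0.51775/0.0416667⌋ = 12 → m.
Extended square (30″×15″, digits 0–9): lon ⌊0.06954/0.00833333⌋ = 8; lat ⌊0.01775/0.00416667⌋ = 4.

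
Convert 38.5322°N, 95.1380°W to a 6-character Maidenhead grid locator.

EM28km

Add 180° to longitude and 90° to latitude: 84.8620, 128.5322.
Field: 84.8620/20 → 4 → E, 128.5322/10 → 12 → M; chars EM.
Square: 4.8620/2 → 2, 8.5322/1 → 8; chars 28.
Subsquare: 0.8620/0.0833333 → 10 → k, 0.5322/0.0416667 → 12 → m; chars km.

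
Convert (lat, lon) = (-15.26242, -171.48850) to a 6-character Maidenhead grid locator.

AH44gr

Add 180° to longitude and 90° to latitude: 8.5115, 74.7376.
Field (20°×10°, letters A–R): lon ⌊8.5115/20⌋ = 0 → A; lat ⌊74.7376/10⌋ = 7 → H.
Square (2°×1°, digits 0–9): lon ⌊8.5115/2⌋ = 4; lat ⌊4.7376/1⌋ = 4.
Subsquare (5′×2.5′, letters a–x): lon ⌊0.5115/0.0833333⌋ = 6 → g; lat ⌊0.7376/0.0416667⌋ = 17 → r.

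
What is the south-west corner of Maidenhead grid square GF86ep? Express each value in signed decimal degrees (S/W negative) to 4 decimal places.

-33.3750, -43.6667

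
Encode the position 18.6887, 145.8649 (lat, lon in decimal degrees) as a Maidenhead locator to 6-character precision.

QK28wq

Shift to the Maidenhead origin (180°W, 90°S): lon 325.8649, lat 108.6887.
Field: lon ⌊325.8649/20⌋ = 16 → Q; lat ⌊108.6887/10⌋ = 10 → K.
Square: lon ⌊5.8649/2⌋ = 2; lat ⌊8.6887/1⌋ = 8.
Subsquare: lon ⌊1.8649/0.0833333⌋ = 22 → w; lat ⌊0.6887/0.0416667⌋ = 16 → q.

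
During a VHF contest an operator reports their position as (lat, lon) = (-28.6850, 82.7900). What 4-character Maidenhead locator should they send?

Add 180° to longitude and 90° to latitude: 262.79, 61.31.
Field: lon ⌊262.79/20⌋ = 13 → N; lat ⌊61.31/10⌋ = 6 → G.
Square: lon ⌊2.79/2⌋ = 1; lat ⌊1.31/1⌋ = 1.

NG11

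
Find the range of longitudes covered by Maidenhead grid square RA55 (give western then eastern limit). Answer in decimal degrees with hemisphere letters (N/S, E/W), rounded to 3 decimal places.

Field R=17, A=0: +17·20° lon, +0·10° lat → SW at lon 160°, lat -90°.
Square 5, 5: +5·2° lon, +5·1° lat → SW at lon 170°, lat -85°.
Cell spans 2° lon × 1° lat.
west 170.000° E, east 172.000° E.

170.000° E, 172.000° E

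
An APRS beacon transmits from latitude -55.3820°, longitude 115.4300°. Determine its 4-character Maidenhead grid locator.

Add 180° to longitude and 90° to latitude: 295.43, 34.62.
Field: lon ⌊295.43/20⌋ = 14 → O; lat ⌊34.62/10⌋ = 3 → D.
Square: lon ⌊15.43/2⌋ = 7; lat ⌊4.62/1⌋ = 4.

OD74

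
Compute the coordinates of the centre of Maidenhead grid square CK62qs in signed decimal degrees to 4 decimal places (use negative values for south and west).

Field C=2, K=10: +2·20° lon, +10·10° lat → SW at lon -140°, lat 10°.
Square 6, 2: +6·2° lon, +2·1° lat → SW at lon -128°, lat 12°.
Subsquare q=16, s=18: +16·0.0833333° lon, +18·0.0416667° lat → SW at lon -126.667°, lat 12.75°.
Cell spans 0.0833333° lon × 0.0416667° lat. Centre is SW corner plus half of each.
latitude 12.7708, longitude -126.6250.

12.7708, -126.6250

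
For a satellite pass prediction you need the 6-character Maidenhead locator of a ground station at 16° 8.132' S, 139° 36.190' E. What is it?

PH93tu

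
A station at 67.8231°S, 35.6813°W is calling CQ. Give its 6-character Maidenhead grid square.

HC22de

Offset from 180°W / 90°S: lon 144.3187°, lat 22.1769°.
Field: 144.3187/20 → 7 → H, 22.1769/10 → 2 → C; chars HC.
Square: 4.3187/2 → 2, 2.1769/1 → 2; chars 22.
Subsquare: 0.3187/0.0833333 → 3 → d, 0.1769/0.0416667 → 4 → e; chars de.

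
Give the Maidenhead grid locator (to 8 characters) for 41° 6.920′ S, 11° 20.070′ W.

Add 180° to longitude and 90° to latitude: 168.66550, 48.88467.
Field: 168.66550/20 → 8 → I, 48.88467/10 → 4 → E; chars IE.
Square: 8.66550/2 → 4, 8.88467/1 → 8; chars 48.
Subsquare: 0.66550/0.0833333 → 7 → h, 0.88467/0.0416667 → 21 → v; chars hv.
Extended square: 0.08217/0.00833333 → 9, 0.00967/0.00416667 → 2; chars 92.

IE48hv92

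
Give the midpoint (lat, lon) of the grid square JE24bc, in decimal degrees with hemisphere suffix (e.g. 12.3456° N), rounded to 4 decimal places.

45.8958° S, 4.1250° E

Field J=9, E=4: +9·20° lon, +4·10° lat → SW at lon 0°, lat -50°.
Square 2, 4: +2·2° lon, +4·1° lat → SW at lon 4°, lat -46°.
Subsquare b=1, c=2: +1·0.0833333° lon, +2·0.0416667° lat → SW at lon 4.08333°, lat -45.9167°.
Cell spans 0.0833333° lon × 0.0416667° lat. Centre is SW corner plus half of each.
latitude 45.8958° S, longitude 4.1250° E.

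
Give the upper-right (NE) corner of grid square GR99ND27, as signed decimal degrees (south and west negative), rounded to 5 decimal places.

89.15833, -40.89167

Field G=6, R=17: +6·20° lon, +17·10° lat → SW at lon -60°, lat 80°.
Square 9, 9: +9·2° lon, +9·1° lat → SW at lon -42°, lat 89°.
Subsquare n=13, d=3: +13·0.0833333° lon, +3·0.0416667° lat → SW at lon -40.9167°, lat 89.125°.
Extended square 2, 7: +2·0.00833333° lon, +7·0.00416667° lat → SW at lon -40.9°, lat 89.1542°.
Cell spans 0.00833333° lon × 0.00416667° lat. NE corner is SW corner plus one full cell.
latitude 89.15833, longitude -40.89167.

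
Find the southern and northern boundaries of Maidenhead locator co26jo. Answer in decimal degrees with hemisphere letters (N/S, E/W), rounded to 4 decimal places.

Field C=2, O=14: +2·20° lon, +14·10° lat → SW at lon -140°, lat 50°.
Square 2, 6: +2·2° lon, +6·1° lat → SW at lon -136°, lat 56°.
Subsquare j=9, o=14: +9·0.0833333° lon, +14·0.0416667° lat → SW at lon -135.25°, lat 56.5833°.
Cell spans 0.0833333° lon × 0.0416667° lat.
south 56.5833° N, north 56.6250° N.

56.5833° N, 56.6250° N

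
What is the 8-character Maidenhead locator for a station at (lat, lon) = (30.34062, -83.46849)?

EM80gi31

Shift to the Maidenhead origin (180°W, 90°S): lon 96.53151, lat 120.34062.
Field: lon ⌊96.53151/20⌋ = 4 → E; lat ⌊120.34062/10⌋ = 12 → M.
Square: lon ⌊16.53151/2⌋ = 8; lat ⌊0.34062/1⌋ = 0.
Subsquare: lon ⌊0.53151/0.0833333⌋ = 6 → g; lat ⌊0.34062/0.0416667⌋ = 8 → i.
Extended square: lon ⌊0.03151/0.00833333⌋ = 3; lat ⌊0.00729/0.00416667⌋ = 1.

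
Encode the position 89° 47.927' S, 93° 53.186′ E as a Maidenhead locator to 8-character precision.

Add 180° to longitude and 90° to latitude: 273.88643, 0.20122.
Field (20°×10°, letters A–R): 273.88643/20 → 13 → N, 0.20122/10 → 0 → A; chars NA.
Square (2°×1°, digits 0–9): 13.88643/2 → 6, 0.20122/1 → 0; chars 60.
Subsquare (5′×2.5′, letters a–x): 1.88643/0.0833333 → 22 → w, 0.20122/0.0416667 → 4 → e; chars we.
Extended square (30″×15″, digits 0–9): 0.05310/0.00833333 → 6, 0.03455/0.00416667 → 8; chars 68.

NA60we68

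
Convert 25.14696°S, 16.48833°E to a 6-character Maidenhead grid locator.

Add 180° to longitude and 90° to latitude: 196.4883, 64.8530.
Field: 196.4883/20 → 9 → J, 64.8530/10 → 6 → G; chars JG.
Square: 16.4883/2 → 8, 4.8530/1 → 4; chars 84.
Subsquare: 0.4883/0.0833333 → 5 → f, 0.8530/0.0416667 → 20 → u; chars fu.

JG84fu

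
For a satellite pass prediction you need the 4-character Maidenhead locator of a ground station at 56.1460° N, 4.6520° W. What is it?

Shift to the Maidenhead origin (180°W, 90°S): lon 175.35, lat 146.15.
Field: 175.35/20 → 8 → I, 146.15/10 → 14 → O; chars IO.
Square: 15.35/2 → 7, 6.15/1 → 6; chars 76.

IO76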